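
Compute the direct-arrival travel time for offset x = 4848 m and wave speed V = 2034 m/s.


t = x / V
= 4848 / 2034
= 2.3835 s

2.3835


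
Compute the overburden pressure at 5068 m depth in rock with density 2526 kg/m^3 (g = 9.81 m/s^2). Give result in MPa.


P = rho * g * z / 1e6
= 2526 * 9.81 * 5068 / 1e6
= 125585344.08 / 1e6
= 125.5853 MPa

125.5853


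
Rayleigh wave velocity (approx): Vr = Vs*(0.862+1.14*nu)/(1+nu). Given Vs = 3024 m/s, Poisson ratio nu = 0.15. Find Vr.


Numerator factor = 0.862 + 1.14*0.15 = 1.033
Denominator = 1 + 0.15 = 1.15
Vr = 3024 * 1.033 / 1.15 = 2716.34 m/s

2716.34


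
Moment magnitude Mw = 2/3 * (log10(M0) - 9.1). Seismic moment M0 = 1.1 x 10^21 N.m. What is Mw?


log10(M0) = log10(1.1 x 10^21) = 21.0414
Mw = 2/3 * (21.0414 - 9.1)
= 2/3 * 11.9414
= 7.96

7.96


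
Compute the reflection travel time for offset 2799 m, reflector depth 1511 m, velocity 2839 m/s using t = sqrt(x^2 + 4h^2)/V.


x^2 + 4h^2 = 2799^2 + 4*1511^2 = 7834401 + 9132484 = 16966885
sqrt(16966885) = 4119.0879
t = 4119.0879 / 2839 = 1.4509 s

1.4509


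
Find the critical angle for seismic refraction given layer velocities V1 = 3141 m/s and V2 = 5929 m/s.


V1/V2 = 3141/5929 = 0.529769
theta_c = arcsin(0.529769) = 31.9898 degrees

31.9898


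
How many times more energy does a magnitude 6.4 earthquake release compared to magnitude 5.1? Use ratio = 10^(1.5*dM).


M2 - M1 = 6.4 - 5.1 = 1.3
1.5 * 1.3 = 1.95
ratio = 10^1.95 = 89.13

89.13


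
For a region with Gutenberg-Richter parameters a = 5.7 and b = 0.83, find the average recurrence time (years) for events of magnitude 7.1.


log10(N) = 5.7 - 0.83*7.1 = -0.193
N = 10^-0.193 = 0.64121
T = 1/N = 1/0.64121 = 1.5596 years

1.5596


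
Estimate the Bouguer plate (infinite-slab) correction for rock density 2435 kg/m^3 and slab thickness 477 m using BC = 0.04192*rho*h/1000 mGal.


BC = 0.04192 * rho * h / 1000
= 0.04192 * 2435 * 477 / 1000
= 48.6899 mGal

48.6899


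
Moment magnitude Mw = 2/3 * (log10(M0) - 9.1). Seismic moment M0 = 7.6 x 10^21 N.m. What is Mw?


log10(M0) = log10(7.6 x 10^21) = 21.8808
Mw = 2/3 * (21.8808 - 9.1)
= 2/3 * 12.7808
= 8.52

8.52


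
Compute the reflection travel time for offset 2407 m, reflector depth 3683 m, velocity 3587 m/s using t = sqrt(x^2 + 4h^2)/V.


x^2 + 4h^2 = 2407^2 + 4*3683^2 = 5793649 + 54257956 = 60051605
sqrt(60051605) = 7749.2971
t = 7749.2971 / 3587 = 2.1604 s

2.1604


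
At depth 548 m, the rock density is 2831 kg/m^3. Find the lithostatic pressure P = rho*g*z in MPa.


P = rho * g * z / 1e6
= 2831 * 9.81 * 548 / 1e6
= 15219116.28 / 1e6
= 15.2191 MPa

15.2191


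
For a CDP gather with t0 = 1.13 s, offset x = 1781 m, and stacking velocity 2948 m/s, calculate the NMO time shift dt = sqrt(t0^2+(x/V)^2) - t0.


x/Vnmo = 1781/2948 = 0.604138
(x/Vnmo)^2 = 0.364983
t0^2 = 1.2769
sqrt(1.2769 + 0.364983) = 1.28136
dt = 1.28136 - 1.13 = 0.15136

0.15136


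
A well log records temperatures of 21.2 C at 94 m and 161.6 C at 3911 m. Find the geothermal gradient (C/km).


dT = 161.6 - 21.2 = 140.4 C
dz = 3911 - 94 = 3817 m
gradient = dT/dz * 1000 = 140.4/3817 * 1000 = 36.7828 C/km

36.7828


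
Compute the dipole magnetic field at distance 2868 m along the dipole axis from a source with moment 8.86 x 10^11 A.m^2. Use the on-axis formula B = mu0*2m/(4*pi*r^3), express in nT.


m = 8.86 x 10^11 = 886000000000 A.m^2
2m = 1772000000000 A.m^2
r^3 = 2868^3 = 23590516032
B = (4pi*10^-7) * 1772000000000 / (4*pi * 23590516032) * 1e9
= 2226760.872864 / 296447167442.09 * 1e9
= 7511.4932 nT

7511.4932


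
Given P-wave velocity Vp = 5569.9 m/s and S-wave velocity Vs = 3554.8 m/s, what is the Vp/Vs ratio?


Vp/Vs = 5569.9 / 3554.8
= 1.5669

1.5669


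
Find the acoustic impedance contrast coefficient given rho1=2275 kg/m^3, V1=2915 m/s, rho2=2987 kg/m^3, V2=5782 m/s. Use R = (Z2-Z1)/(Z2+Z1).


Z1 = 2275 * 2915 = 6631625
Z2 = 2987 * 5782 = 17270834
R = (17270834 - 6631625) / (17270834 + 6631625) = 10639209 / 23902459 = 0.4451

0.4451


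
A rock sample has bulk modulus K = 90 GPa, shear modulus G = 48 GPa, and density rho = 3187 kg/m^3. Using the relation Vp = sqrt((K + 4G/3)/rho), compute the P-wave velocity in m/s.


First compute the effective modulus:
K + 4G/3 = 90e9 + 4*48e9/3 = 154000000000.0 Pa
Then divide by density:
154000000000.0 / 3187 = 48321305.3028 Pa/(kg/m^3)
Take the square root:
Vp = sqrt(48321305.3028) = 6951.35 m/s

6951.35


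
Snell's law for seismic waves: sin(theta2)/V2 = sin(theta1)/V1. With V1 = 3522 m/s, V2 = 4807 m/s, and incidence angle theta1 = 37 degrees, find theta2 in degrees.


sin(theta1) = sin(37 deg) = 0.601815
sin(theta2) = V2/V1 * sin(theta1) = 4807/3522 * 0.601815 = 0.821387
theta2 = arcsin(0.821387) = 55.2239 degrees

55.2239


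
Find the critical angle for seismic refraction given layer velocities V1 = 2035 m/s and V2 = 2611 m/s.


V1/V2 = 2035/2611 = 0.779395
theta_c = arcsin(0.779395) = 51.2052 degrees

51.2052


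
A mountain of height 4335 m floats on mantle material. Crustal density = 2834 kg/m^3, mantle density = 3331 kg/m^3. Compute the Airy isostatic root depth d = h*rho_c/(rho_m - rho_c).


rho_m - rho_c = 3331 - 2834 = 497
d = 4335 * 2834 / 497
= 12285390 / 497
= 24719.09 m

24719.09


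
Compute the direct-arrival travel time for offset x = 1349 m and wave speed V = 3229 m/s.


t = x / V
= 1349 / 3229
= 0.4178 s

0.4178


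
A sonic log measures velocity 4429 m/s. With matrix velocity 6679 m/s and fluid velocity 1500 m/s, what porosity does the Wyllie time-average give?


1/V - 1/Vm = 1/4429 - 1/6679 = 7.606e-05
1/Vf - 1/Vm = 1/1500 - 1/6679 = 0.00051694
phi = 7.606e-05 / 0.00051694 = 0.1471

0.1471


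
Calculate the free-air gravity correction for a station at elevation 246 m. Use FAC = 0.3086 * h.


FAC = 0.3086 * h
= 0.3086 * 246
= 75.9156 mGal

75.9156


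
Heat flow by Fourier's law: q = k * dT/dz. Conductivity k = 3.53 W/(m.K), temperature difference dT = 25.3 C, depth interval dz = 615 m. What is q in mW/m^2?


q = k * dT / dz * 1000
= 3.53 * 25.3 / 615 * 1000
= 0.145218 * 1000
= 145.2179 mW/m^2

145.2179


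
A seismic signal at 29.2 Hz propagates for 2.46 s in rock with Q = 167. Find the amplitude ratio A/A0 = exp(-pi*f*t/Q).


pi*f*t/Q = pi*29.2*2.46/167 = 1.351299
A/A0 = exp(-1.351299) = 0.258904

0.258904


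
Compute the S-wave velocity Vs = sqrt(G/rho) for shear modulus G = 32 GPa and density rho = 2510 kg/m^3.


Convert G to Pa: G = 32e9 Pa
Compute G/rho = 32e9 / 2510 = 12749003.9841
Vs = sqrt(12749003.9841) = 3570.57 m/s

3570.57


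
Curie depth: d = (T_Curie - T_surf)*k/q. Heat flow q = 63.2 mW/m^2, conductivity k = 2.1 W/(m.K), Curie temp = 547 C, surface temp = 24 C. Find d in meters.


T_Curie - T_surf = 547 - 24 = 523 C
Convert q to W/m^2: 63.2 mW/m^2 = 0.0632 W/m^2
d = 523 * 2.1 / 0.0632 = 17378.16 m

17378.16


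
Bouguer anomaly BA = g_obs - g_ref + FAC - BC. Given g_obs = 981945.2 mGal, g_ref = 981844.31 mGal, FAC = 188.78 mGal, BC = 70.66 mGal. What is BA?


BA = g_obs - g_ref + FAC - BC
= 981945.2 - 981844.31 + 188.78 - 70.66
= 219.01 mGal

219.01


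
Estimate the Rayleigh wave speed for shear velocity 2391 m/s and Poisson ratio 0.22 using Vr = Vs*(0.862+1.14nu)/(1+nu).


Numerator factor = 0.862 + 1.14*0.22 = 1.1128
Denominator = 1 + 0.22 = 1.22
Vr = 2391 * 1.1128 / 1.22 = 2180.91 m/s

2180.91


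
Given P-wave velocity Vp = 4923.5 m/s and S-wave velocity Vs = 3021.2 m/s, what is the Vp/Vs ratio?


Vp/Vs = 4923.5 / 3021.2
= 1.6297

1.6297


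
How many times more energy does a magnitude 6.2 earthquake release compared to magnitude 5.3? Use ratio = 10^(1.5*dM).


M2 - M1 = 6.2 - 5.3 = 0.9
1.5 * 0.9 = 1.35
ratio = 10^1.35 = 22.39

22.39


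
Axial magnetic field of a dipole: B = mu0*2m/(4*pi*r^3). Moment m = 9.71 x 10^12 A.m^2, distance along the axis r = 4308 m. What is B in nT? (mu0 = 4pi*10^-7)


m = 9.71 x 10^12 = 9710000000000 A.m^2
2m = 19420000000000 A.m^2
r^3 = 4308^3 = 79951586112
B = (4pi*10^-7) * 19420000000000 / (4*pi * 79951586112) * 1e9
= 24403891.733086 / 1004701262289.24 * 1e9
= 24289.6995 nT

24289.6995


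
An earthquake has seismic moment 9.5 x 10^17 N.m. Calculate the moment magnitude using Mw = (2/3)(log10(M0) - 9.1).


log10(M0) = log10(9.5 x 10^17) = 17.9777
Mw = 2/3 * (17.9777 - 9.1)
= 2/3 * 8.8777
= 5.92

5.92


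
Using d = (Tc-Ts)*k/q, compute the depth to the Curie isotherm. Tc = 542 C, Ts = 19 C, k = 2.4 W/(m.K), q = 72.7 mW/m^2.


T_Curie - T_surf = 542 - 19 = 523 C
Convert q to W/m^2: 72.7 mW/m^2 = 0.0727 W/m^2
d = 523 * 2.4 / 0.0727 = 17265.47 m

17265.47


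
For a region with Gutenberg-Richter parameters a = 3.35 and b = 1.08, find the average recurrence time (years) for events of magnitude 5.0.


log10(N) = 3.35 - 1.08*5.0 = -2.05
N = 10^-2.05 = 0.008913
T = 1/N = 1/0.008913 = 112.2018 years

112.2018


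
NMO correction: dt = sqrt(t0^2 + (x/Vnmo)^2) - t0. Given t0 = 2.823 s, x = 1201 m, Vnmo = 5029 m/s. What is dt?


x/Vnmo = 1201/5029 = 0.238815
(x/Vnmo)^2 = 0.057033
t0^2 = 7.969329
sqrt(7.969329 + 0.057033) = 2.833083
dt = 2.833083 - 2.823 = 0.010083

0.010083


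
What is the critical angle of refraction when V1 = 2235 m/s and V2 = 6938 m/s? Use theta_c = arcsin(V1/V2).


V1/V2 = 2235/6938 = 0.322139
theta_c = arcsin(0.322139) = 18.7923 degrees

18.7923


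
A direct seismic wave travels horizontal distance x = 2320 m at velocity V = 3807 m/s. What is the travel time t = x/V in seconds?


t = x / V
= 2320 / 3807
= 0.6094 s

0.6094


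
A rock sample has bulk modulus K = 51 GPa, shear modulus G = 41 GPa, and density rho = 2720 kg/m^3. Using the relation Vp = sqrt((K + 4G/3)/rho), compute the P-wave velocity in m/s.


First compute the effective modulus:
K + 4G/3 = 51e9 + 4*41e9/3 = 105666666666.67 Pa
Then divide by density:
105666666666.67 / 2720 = 38848039.2157 Pa/(kg/m^3)
Take the square root:
Vp = sqrt(38848039.2157) = 6232.82 m/s

6232.82


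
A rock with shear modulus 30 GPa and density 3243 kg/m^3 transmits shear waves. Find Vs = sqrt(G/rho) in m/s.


Convert G to Pa: G = 30e9 Pa
Compute G/rho = 30e9 / 3243 = 9250693.802
Vs = sqrt(9250693.802) = 3041.5 m/s

3041.5


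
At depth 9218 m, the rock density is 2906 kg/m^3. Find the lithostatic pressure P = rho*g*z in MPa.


P = rho * g * z / 1e6
= 2906 * 9.81 * 9218 / 1e6
= 262785453.48 / 1e6
= 262.7855 MPa

262.7855


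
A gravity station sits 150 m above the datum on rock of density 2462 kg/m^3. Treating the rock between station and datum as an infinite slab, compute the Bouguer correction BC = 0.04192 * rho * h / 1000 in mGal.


BC = 0.04192 * rho * h / 1000
= 0.04192 * 2462 * 150 / 1000
= 15.4811 mGal

15.4811


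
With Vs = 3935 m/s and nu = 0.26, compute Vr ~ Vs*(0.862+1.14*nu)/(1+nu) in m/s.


Numerator factor = 0.862 + 1.14*0.26 = 1.1584
Denominator = 1 + 0.26 = 1.26
Vr = 3935 * 1.1584 / 1.26 = 3617.7 m/s

3617.7


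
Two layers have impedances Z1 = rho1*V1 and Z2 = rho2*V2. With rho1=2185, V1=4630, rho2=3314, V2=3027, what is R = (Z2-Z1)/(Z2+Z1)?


Z1 = 2185 * 4630 = 10116550
Z2 = 3314 * 3027 = 10031478
R = (10031478 - 10116550) / (10031478 + 10116550) = -85072 / 20148028 = -0.0042

-0.0042


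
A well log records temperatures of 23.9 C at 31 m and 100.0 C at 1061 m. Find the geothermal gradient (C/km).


dT = 100.0 - 23.9 = 76.1 C
dz = 1061 - 31 = 1030 m
gradient = dT/dz * 1000 = 76.1/1030 * 1000 = 73.8835 C/km

73.8835


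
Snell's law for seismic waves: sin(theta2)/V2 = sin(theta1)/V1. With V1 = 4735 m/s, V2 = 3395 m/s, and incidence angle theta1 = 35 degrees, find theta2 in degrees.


sin(theta1) = sin(35 deg) = 0.573576
sin(theta2) = V2/V1 * sin(theta1) = 3395/4735 * 0.573576 = 0.411255
theta2 = arcsin(0.411255) = 24.2837 degrees

24.2837


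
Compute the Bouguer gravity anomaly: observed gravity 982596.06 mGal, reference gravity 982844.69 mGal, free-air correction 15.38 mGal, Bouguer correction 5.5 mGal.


BA = g_obs - g_ref + FAC - BC
= 982596.06 - 982844.69 + 15.38 - 5.5
= -238.75 mGal

-238.75


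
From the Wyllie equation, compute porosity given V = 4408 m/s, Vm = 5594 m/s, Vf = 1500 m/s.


1/V - 1/Vm = 1/4408 - 1/5594 = 4.81e-05
1/Vf - 1/Vm = 1/1500 - 1/5594 = 0.0004879
phi = 4.81e-05 / 0.0004879 = 0.0986

0.0986


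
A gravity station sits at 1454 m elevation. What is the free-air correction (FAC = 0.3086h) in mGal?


FAC = 0.3086 * h
= 0.3086 * 1454
= 448.7044 mGal

448.7044


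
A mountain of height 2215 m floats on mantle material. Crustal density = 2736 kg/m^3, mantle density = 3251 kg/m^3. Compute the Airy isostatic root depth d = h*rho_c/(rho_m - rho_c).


rho_m - rho_c = 3251 - 2736 = 515
d = 2215 * 2736 / 515
= 6060240 / 515
= 11767.46 m

11767.46


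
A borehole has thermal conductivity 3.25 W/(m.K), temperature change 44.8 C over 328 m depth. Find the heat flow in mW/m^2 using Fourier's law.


q = k * dT / dz * 1000
= 3.25 * 44.8 / 328 * 1000
= 0.443902 * 1000
= 443.9024 mW/m^2

443.9024


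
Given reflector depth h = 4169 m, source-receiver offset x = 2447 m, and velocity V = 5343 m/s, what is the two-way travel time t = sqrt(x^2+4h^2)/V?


x^2 + 4h^2 = 2447^2 + 4*4169^2 = 5987809 + 69522244 = 75510053
sqrt(75510053) = 8689.6521
t = 8689.6521 / 5343 = 1.6264 s

1.6264


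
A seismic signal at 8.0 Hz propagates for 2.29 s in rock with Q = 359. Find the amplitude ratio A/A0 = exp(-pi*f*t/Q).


pi*f*t/Q = pi*8.0*2.29/359 = 0.160317
A/A0 = exp(-0.160317) = 0.851873

0.851873


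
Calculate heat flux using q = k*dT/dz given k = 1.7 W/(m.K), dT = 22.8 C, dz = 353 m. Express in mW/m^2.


q = k * dT / dz * 1000
= 1.7 * 22.8 / 353 * 1000
= 0.109802 * 1000
= 109.8017 mW/m^2

109.8017


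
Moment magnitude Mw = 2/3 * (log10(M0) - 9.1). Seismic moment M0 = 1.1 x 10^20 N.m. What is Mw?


log10(M0) = log10(1.1 x 10^20) = 20.0414
Mw = 2/3 * (20.0414 - 9.1)
= 2/3 * 10.9414
= 7.29

7.29


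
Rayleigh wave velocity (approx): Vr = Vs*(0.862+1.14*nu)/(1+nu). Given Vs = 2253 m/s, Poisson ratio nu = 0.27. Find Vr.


Numerator factor = 0.862 + 1.14*0.27 = 1.1698
Denominator = 1 + 0.27 = 1.27
Vr = 2253 * 1.1698 / 1.27 = 2075.24 m/s

2075.24


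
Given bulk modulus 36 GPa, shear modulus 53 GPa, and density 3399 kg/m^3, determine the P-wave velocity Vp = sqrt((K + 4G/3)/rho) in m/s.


First compute the effective modulus:
K + 4G/3 = 36e9 + 4*53e9/3 = 106666666666.67 Pa
Then divide by density:
106666666666.67 / 3399 = 31381778.9546 Pa/(kg/m^3)
Take the square root:
Vp = sqrt(31381778.9546) = 5601.94 m/s

5601.94


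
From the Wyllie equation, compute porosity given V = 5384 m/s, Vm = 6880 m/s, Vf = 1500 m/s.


1/V - 1/Vm = 1/5384 - 1/6880 = 4.039e-05
1/Vf - 1/Vm = 1/1500 - 1/6880 = 0.00052132
phi = 4.039e-05 / 0.00052132 = 0.0775

0.0775


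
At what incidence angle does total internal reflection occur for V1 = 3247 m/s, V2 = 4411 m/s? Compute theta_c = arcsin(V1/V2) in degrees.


V1/V2 = 3247/4411 = 0.736114
theta_c = arcsin(0.736114) = 47.4015 degrees

47.4015


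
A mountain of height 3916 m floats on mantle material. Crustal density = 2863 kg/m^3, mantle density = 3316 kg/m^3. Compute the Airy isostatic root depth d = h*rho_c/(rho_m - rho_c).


rho_m - rho_c = 3316 - 2863 = 453
d = 3916 * 2863 / 453
= 11211508 / 453
= 24749.47 m

24749.47


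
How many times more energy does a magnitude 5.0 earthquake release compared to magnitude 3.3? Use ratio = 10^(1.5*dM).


M2 - M1 = 5.0 - 3.3 = 1.7
1.5 * 1.7 = 2.55
ratio = 10^2.55 = 354.81

354.81


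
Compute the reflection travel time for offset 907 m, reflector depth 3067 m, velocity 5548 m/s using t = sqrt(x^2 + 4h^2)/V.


x^2 + 4h^2 = 907^2 + 4*3067^2 = 822649 + 37625956 = 38448605
sqrt(38448605) = 6200.6939
t = 6200.6939 / 5548 = 1.1176 s

1.1176


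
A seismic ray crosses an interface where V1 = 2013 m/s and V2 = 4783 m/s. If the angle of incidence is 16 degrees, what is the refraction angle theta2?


sin(theta1) = sin(16 deg) = 0.275637
sin(theta2) = V2/V1 * sin(theta1) = 4783/2013 * 0.275637 = 0.65493
theta2 = arcsin(0.65493) = 40.9143 degrees

40.9143


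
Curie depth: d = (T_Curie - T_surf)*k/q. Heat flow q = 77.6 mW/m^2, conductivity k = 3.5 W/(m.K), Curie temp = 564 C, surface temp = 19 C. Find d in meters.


T_Curie - T_surf = 564 - 19 = 545 C
Convert q to W/m^2: 77.6 mW/m^2 = 0.0776 W/m^2
d = 545 * 3.5 / 0.0776 = 24581.19 m

24581.19


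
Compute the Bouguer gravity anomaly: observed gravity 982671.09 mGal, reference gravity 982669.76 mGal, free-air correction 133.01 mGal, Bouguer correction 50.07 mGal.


BA = g_obs - g_ref + FAC - BC
= 982671.09 - 982669.76 + 133.01 - 50.07
= 84.27 mGal

84.27


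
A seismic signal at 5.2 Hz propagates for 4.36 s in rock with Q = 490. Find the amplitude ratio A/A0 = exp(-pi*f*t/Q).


pi*f*t/Q = pi*5.2*4.36/490 = 0.14536
A/A0 = exp(-0.14536) = 0.864711

0.864711


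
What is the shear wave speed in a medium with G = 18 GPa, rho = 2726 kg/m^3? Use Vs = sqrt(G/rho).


Convert G to Pa: G = 18e9 Pa
Compute G/rho = 18e9 / 2726 = 6603081.438
Vs = sqrt(6603081.438) = 2569.65 m/s

2569.65


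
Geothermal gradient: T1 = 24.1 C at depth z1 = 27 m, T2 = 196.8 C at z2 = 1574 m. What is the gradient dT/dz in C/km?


dT = 196.8 - 24.1 = 172.7 C
dz = 1574 - 27 = 1547 m
gradient = dT/dz * 1000 = 172.7/1547 * 1000 = 111.6354 C/km

111.6354


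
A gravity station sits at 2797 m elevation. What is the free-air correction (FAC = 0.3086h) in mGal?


FAC = 0.3086 * h
= 0.3086 * 2797
= 863.1542 mGal

863.1542


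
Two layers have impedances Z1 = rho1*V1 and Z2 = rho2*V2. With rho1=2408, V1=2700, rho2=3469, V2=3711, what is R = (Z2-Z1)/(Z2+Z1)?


Z1 = 2408 * 2700 = 6501600
Z2 = 3469 * 3711 = 12873459
R = (12873459 - 6501600) / (12873459 + 6501600) = 6371859 / 19375059 = 0.3289

0.3289


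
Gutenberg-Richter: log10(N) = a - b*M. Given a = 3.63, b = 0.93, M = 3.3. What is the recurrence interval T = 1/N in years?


log10(N) = 3.63 - 0.93*3.3 = 0.561
N = 10^0.561 = 3.63915
T = 1/N = 1/3.63915 = 0.2748 years

0.2748


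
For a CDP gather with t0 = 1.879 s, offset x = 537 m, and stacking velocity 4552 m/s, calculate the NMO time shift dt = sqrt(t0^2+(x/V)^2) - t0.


x/Vnmo = 537/4552 = 0.11797
(x/Vnmo)^2 = 0.013917
t0^2 = 3.530641
sqrt(3.530641 + 0.013917) = 1.8827
dt = 1.8827 - 1.879 = 0.0037

0.0037


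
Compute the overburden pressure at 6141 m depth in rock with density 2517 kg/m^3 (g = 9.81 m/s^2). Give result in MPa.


P = rho * g * z / 1e6
= 2517 * 9.81 * 6141 / 1e6
= 151632159.57 / 1e6
= 151.6322 MPa

151.6322


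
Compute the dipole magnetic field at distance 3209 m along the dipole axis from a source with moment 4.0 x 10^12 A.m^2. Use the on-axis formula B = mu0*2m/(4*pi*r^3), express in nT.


m = 4.0 x 10^12 = 4000000000000 A.m^2
2m = 8000000000000 A.m^2
r^3 = 3209^3 = 33045258329
B = (4pi*10^-7) * 8000000000000 / (4*pi * 33045258329) * 1e9
= 10053096.491487 / 415258963209.45 * 1e9
= 24209.2222 nT

24209.2222


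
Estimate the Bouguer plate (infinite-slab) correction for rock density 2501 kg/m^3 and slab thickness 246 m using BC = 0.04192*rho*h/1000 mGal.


BC = 0.04192 * rho * h / 1000
= 0.04192 * 2501 * 246 / 1000
= 25.7911 mGal

25.7911


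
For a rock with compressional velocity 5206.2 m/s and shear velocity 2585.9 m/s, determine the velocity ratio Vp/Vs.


Vp/Vs = 5206.2 / 2585.9
= 2.0133

2.0133


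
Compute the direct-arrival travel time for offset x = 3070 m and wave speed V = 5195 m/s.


t = x / V
= 3070 / 5195
= 0.591 s

0.591


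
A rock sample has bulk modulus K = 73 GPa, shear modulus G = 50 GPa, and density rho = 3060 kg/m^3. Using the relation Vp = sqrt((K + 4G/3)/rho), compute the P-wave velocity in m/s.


First compute the effective modulus:
K + 4G/3 = 73e9 + 4*50e9/3 = 139666666666.67 Pa
Then divide by density:
139666666666.67 / 3060 = 45642701.5251 Pa/(kg/m^3)
Take the square root:
Vp = sqrt(45642701.5251) = 6755.94 m/s

6755.94


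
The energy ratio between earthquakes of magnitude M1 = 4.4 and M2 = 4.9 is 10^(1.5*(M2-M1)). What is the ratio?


M2 - M1 = 4.9 - 4.4 = 0.5
1.5 * 0.5 = 0.75
ratio = 10^0.75 = 5.62

5.62


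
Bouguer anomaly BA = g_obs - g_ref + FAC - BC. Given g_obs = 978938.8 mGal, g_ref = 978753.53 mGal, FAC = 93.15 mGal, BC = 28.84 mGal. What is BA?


BA = g_obs - g_ref + FAC - BC
= 978938.8 - 978753.53 + 93.15 - 28.84
= 249.58 mGal

249.58


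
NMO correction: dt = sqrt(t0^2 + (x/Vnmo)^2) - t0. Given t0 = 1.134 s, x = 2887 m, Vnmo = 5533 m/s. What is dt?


x/Vnmo = 2887/5533 = 0.521778
(x/Vnmo)^2 = 0.272253
t0^2 = 1.285956
sqrt(1.285956 + 0.272253) = 1.248282
dt = 1.248282 - 1.134 = 0.114282

0.114282


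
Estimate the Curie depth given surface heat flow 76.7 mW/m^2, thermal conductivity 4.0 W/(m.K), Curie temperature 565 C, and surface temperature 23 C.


T_Curie - T_surf = 565 - 23 = 542 C
Convert q to W/m^2: 76.7 mW/m^2 = 0.0767 W/m^2
d = 542 * 4.0 / 0.0767 = 28265.97 m

28265.97


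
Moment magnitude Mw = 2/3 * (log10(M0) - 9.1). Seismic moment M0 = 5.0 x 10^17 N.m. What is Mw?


log10(M0) = log10(5.0 x 10^17) = 17.699
Mw = 2/3 * (17.699 - 9.1)
= 2/3 * 8.599
= 5.73

5.73


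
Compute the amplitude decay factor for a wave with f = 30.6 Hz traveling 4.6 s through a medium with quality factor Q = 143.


pi*f*t/Q = pi*30.6*4.6/143 = 3.092382
A/A0 = exp(-3.092382) = 0.045394

0.045394


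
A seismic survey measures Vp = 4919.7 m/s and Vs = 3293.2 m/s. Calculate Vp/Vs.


Vp/Vs = 4919.7 / 3293.2
= 1.4939

1.4939


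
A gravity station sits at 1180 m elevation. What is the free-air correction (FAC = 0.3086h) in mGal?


FAC = 0.3086 * h
= 0.3086 * 1180
= 364.148 mGal

364.148


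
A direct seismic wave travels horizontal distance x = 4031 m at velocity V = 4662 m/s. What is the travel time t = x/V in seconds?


t = x / V
= 4031 / 4662
= 0.8647 s

0.8647


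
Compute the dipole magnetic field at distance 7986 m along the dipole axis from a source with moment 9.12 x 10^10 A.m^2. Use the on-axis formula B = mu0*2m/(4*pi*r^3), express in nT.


m = 9.12 x 10^10 = 91200000000 A.m^2
2m = 182400000000 A.m^2
r^3 = 7986^3 = 509316701256
B = (4pi*10^-7) * 182400000000 / (4*pi * 509316701256) * 1e9
= 229210.600006 / 6400262428065.75 * 1e9
= 35.8127 nT

35.8127


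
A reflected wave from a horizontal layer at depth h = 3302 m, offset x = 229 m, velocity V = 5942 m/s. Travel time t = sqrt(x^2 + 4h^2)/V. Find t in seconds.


x^2 + 4h^2 = 229^2 + 4*3302^2 = 52441 + 43612816 = 43665257
sqrt(43665257) = 6607.9692
t = 6607.9692 / 5942 = 1.1121 s

1.1121


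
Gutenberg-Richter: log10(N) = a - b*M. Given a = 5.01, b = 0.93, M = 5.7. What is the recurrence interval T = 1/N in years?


log10(N) = 5.01 - 0.93*5.7 = -0.291
N = 10^-0.291 = 0.511682
T = 1/N = 1/0.511682 = 1.9543 years

1.9543


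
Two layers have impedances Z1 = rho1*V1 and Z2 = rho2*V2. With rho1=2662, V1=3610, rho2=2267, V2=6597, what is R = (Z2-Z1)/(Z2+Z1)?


Z1 = 2662 * 3610 = 9609820
Z2 = 2267 * 6597 = 14955399
R = (14955399 - 9609820) / (14955399 + 9609820) = 5345579 / 24565219 = 0.2176

0.2176


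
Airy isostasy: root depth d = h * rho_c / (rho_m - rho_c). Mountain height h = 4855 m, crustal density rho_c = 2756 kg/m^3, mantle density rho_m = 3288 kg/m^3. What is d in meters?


rho_m - rho_c = 3288 - 2756 = 532
d = 4855 * 2756 / 532
= 13380380 / 532
= 25151.09 m

25151.09


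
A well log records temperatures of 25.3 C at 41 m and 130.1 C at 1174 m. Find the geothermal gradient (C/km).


dT = 130.1 - 25.3 = 104.8 C
dz = 1174 - 41 = 1133 m
gradient = dT/dz * 1000 = 104.8/1133 * 1000 = 92.4978 C/km

92.4978


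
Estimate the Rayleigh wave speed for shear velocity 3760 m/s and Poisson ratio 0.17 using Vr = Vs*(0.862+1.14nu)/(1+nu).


Numerator factor = 0.862 + 1.14*0.17 = 1.0558
Denominator = 1 + 0.17 = 1.17
Vr = 3760 * 1.0558 / 1.17 = 3393.0 m/s

3393.0


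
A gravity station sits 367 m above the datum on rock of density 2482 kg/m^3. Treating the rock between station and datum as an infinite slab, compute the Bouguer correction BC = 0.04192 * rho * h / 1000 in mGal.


BC = 0.04192 * rho * h / 1000
= 0.04192 * 2482 * 367 / 1000
= 38.1847 mGal

38.1847


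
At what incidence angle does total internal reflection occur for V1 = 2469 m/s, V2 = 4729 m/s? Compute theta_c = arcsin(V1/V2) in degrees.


V1/V2 = 2469/4729 = 0.522098
theta_c = arcsin(0.522098) = 31.4731 degrees

31.4731


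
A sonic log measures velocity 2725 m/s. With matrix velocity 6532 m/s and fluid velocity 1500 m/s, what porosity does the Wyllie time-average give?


1/V - 1/Vm = 1/2725 - 1/6532 = 0.00021388
1/Vf - 1/Vm = 1/1500 - 1/6532 = 0.00051357
phi = 0.00021388 / 0.00051357 = 0.4165

0.4165


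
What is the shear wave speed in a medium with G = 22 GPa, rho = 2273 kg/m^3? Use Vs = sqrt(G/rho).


Convert G to Pa: G = 22e9 Pa
Compute G/rho = 22e9 / 2273 = 9678838.5394
Vs = sqrt(9678838.5394) = 3111.08 m/s

3111.08


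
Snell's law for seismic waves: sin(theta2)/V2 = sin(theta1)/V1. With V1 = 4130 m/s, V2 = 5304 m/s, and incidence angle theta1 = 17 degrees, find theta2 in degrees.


sin(theta1) = sin(17 deg) = 0.292372
sin(theta2) = V2/V1 * sin(theta1) = 5304/4130 * 0.292372 = 0.375482
theta2 = arcsin(0.375482) = 22.0541 degrees

22.0541


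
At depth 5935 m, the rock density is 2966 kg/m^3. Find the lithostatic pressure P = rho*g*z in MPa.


P = rho * g * z / 1e6
= 2966 * 9.81 * 5935 / 1e6
= 172687490.1 / 1e6
= 172.6875 MPa

172.6875


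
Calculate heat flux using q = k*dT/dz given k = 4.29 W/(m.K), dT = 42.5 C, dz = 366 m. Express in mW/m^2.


q = k * dT / dz * 1000
= 4.29 * 42.5 / 366 * 1000
= 0.498156 * 1000
= 498.1557 mW/m^2

498.1557


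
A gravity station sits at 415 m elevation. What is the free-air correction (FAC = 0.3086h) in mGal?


FAC = 0.3086 * h
= 0.3086 * 415
= 128.069 mGal

128.069


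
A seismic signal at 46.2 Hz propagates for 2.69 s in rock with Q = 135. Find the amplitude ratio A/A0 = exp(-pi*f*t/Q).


pi*f*t/Q = pi*46.2*2.69/135 = 2.89208
A/A0 = exp(-2.89208) = 0.055461

0.055461


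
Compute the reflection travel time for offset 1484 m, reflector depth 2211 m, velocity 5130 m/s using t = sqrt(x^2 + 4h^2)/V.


x^2 + 4h^2 = 1484^2 + 4*2211^2 = 2202256 + 19554084 = 21756340
sqrt(21756340) = 4664.3692
t = 4664.3692 / 5130 = 0.9092 s

0.9092


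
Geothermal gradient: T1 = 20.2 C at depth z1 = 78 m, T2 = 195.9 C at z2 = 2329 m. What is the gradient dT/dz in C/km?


dT = 195.9 - 20.2 = 175.7 C
dz = 2329 - 78 = 2251 m
gradient = dT/dz * 1000 = 175.7/2251 * 1000 = 78.0542 C/km

78.0542


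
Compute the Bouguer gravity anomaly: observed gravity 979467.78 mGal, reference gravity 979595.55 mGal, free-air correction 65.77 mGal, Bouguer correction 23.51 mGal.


BA = g_obs - g_ref + FAC - BC
= 979467.78 - 979595.55 + 65.77 - 23.51
= -85.51 mGal

-85.51


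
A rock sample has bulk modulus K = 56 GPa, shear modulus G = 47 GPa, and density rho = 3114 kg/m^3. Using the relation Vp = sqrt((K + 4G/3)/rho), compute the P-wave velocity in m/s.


First compute the effective modulus:
K + 4G/3 = 56e9 + 4*47e9/3 = 118666666666.67 Pa
Then divide by density:
118666666666.67 / 3114 = 38107471.6335 Pa/(kg/m^3)
Take the square root:
Vp = sqrt(38107471.6335) = 6173.12 m/s

6173.12


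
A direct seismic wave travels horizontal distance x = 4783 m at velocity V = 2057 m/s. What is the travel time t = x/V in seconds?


t = x / V
= 4783 / 2057
= 2.3252 s

2.3252


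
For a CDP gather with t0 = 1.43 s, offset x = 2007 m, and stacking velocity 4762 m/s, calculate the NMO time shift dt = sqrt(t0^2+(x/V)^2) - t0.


x/Vnmo = 2007/4762 = 0.421462
(x/Vnmo)^2 = 0.17763
t0^2 = 2.0449
sqrt(2.0449 + 0.17763) = 1.490815
dt = 1.490815 - 1.43 = 0.060815

0.060815


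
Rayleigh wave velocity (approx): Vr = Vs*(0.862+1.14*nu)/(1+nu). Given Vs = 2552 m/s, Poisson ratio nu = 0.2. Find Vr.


Numerator factor = 0.862 + 1.14*0.2 = 1.09
Denominator = 1 + 0.2 = 1.2
Vr = 2552 * 1.09 / 1.2 = 2318.07 m/s

2318.07


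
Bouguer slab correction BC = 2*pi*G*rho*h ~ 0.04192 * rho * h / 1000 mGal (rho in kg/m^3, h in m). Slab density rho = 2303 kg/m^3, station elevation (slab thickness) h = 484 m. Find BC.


BC = 0.04192 * rho * h / 1000
= 0.04192 * 2303 * 484 / 1000
= 46.7262 mGal

46.7262


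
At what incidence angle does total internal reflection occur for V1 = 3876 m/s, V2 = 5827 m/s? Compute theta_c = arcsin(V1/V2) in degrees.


V1/V2 = 3876/5827 = 0.665179
theta_c = arcsin(0.665179) = 41.6961 degrees

41.6961


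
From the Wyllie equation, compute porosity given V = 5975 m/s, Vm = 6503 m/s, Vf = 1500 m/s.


1/V - 1/Vm = 1/5975 - 1/6503 = 1.359e-05
1/Vf - 1/Vm = 1/1500 - 1/6503 = 0.00051289
phi = 1.359e-05 / 0.00051289 = 0.0265

0.0265


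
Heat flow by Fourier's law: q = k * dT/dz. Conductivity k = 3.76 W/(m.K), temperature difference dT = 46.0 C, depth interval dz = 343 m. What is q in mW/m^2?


q = k * dT / dz * 1000
= 3.76 * 46.0 / 343 * 1000
= 0.504257 * 1000
= 504.2566 mW/m^2

504.2566


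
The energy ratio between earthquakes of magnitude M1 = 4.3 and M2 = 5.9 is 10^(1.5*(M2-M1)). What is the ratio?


M2 - M1 = 5.9 - 4.3 = 1.6
1.5 * 1.6 = 2.4
ratio = 10^2.4 = 251.19

251.19


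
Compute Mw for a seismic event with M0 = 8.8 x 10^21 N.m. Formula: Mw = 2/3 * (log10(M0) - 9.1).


log10(M0) = log10(8.8 x 10^21) = 21.9445
Mw = 2/3 * (21.9445 - 9.1)
= 2/3 * 12.8445
= 8.56

8.56


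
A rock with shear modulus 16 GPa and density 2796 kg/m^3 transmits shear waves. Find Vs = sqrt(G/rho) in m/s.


Convert G to Pa: G = 16e9 Pa
Compute G/rho = 16e9 / 2796 = 5722460.6581
Vs = sqrt(5722460.6581) = 2392.17 m/s

2392.17


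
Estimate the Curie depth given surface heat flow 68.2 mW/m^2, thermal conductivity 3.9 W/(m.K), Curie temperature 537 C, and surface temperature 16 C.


T_Curie - T_surf = 537 - 16 = 521 C
Convert q to W/m^2: 68.2 mW/m^2 = 0.0682 W/m^2
d = 521 * 3.9 / 0.0682 = 29793.26 m

29793.26


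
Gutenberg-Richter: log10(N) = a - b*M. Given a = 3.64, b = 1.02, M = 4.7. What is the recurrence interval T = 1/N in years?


log10(N) = 3.64 - 1.02*4.7 = -1.154
N = 10^-1.154 = 0.070146
T = 1/N = 1/0.070146 = 14.2561 years

14.2561


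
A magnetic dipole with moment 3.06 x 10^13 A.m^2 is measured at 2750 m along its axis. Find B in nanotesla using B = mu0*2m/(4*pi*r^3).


m = 3.06 x 10^13 = 30600000000000 A.m^2
2m = 61200000000000 A.m^2
r^3 = 2750^3 = 20796875000
B = (4pi*10^-7) * 61200000000000 / (4*pi * 20796875000) * 1e9
= 76906188.159878 / 261341238870.5 * 1e9
= 294274.9812 nT

294274.9812


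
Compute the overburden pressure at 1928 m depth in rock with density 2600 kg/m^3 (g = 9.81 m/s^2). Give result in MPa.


P = rho * g * z / 1e6
= 2600 * 9.81 * 1928 / 1e6
= 49175568.0 / 1e6
= 49.1756 MPa

49.1756


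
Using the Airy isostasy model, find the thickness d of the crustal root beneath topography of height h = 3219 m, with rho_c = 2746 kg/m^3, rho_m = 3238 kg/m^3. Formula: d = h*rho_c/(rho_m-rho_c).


rho_m - rho_c = 3238 - 2746 = 492
d = 3219 * 2746 / 492
= 8839374 / 492
= 17966.21 m

17966.21


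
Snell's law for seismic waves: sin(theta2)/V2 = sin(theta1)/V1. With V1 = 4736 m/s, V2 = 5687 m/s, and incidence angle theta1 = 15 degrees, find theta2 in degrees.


sin(theta1) = sin(15 deg) = 0.258819
sin(theta2) = V2/V1 * sin(theta1) = 5687/4736 * 0.258819 = 0.310791
theta2 = arcsin(0.310791) = 18.1069 degrees

18.1069


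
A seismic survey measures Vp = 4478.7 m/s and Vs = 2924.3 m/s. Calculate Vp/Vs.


Vp/Vs = 4478.7 / 2924.3
= 1.5315

1.5315


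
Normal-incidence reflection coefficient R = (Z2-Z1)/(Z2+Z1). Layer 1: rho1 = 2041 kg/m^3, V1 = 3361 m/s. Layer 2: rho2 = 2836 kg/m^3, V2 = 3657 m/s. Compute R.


Z1 = 2041 * 3361 = 6859801
Z2 = 2836 * 3657 = 10371252
R = (10371252 - 6859801) / (10371252 + 6859801) = 3511451 / 17231053 = 0.2038

0.2038


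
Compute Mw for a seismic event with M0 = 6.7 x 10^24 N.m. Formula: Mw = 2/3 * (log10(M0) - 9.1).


log10(M0) = log10(6.7 x 10^24) = 24.8261
Mw = 2/3 * (24.8261 - 9.1)
= 2/3 * 15.7261
= 10.48

10.48


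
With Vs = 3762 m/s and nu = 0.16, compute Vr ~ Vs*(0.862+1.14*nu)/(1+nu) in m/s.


Numerator factor = 0.862 + 1.14*0.16 = 1.0444
Denominator = 1 + 0.16 = 1.16
Vr = 3762 * 1.0444 / 1.16 = 3387.1 m/s

3387.1


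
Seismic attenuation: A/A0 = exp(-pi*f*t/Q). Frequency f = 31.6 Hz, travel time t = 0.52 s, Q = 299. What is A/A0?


pi*f*t/Q = pi*31.6*0.52/299 = 0.172651
A/A0 = exp(-0.172651) = 0.841431

0.841431


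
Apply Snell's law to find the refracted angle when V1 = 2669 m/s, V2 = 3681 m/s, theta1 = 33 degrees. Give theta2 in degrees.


sin(theta1) = sin(33 deg) = 0.544639
sin(theta2) = V2/V1 * sin(theta1) = 3681/2669 * 0.544639 = 0.751149
theta2 = arcsin(0.751149) = 48.69 degrees

48.69


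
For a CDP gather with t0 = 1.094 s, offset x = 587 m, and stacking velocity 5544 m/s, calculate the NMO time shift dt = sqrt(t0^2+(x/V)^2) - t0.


x/Vnmo = 587/5544 = 0.10588
(x/Vnmo)^2 = 0.011211
t0^2 = 1.196836
sqrt(1.196836 + 0.011211) = 1.099112
dt = 1.099112 - 1.094 = 0.005112

0.005112


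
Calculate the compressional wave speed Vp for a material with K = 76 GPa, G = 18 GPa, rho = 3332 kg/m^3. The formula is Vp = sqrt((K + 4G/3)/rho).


First compute the effective modulus:
K + 4G/3 = 76e9 + 4*18e9/3 = 100000000000.0 Pa
Then divide by density:
100000000000.0 / 3332 = 30012004.8019 Pa/(kg/m^3)
Take the square root:
Vp = sqrt(30012004.8019) = 5478.32 m/s

5478.32


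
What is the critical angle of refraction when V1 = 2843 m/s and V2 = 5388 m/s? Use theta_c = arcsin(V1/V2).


V1/V2 = 2843/5388 = 0.527654
theta_c = arcsin(0.527654) = 31.8471 degrees

31.8471


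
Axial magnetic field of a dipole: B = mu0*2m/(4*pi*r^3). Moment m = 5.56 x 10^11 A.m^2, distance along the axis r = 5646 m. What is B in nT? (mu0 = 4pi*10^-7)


m = 5.56 x 10^11 = 556000000000 A.m^2
2m = 1112000000000 A.m^2
r^3 = 5646^3 = 179979326136
B = (4pi*10^-7) * 1112000000000 / (4*pi * 179979326136) * 1e9
= 1397380.412317 / 2261686915147.6 * 1e9
= 617.8487 nT

617.8487


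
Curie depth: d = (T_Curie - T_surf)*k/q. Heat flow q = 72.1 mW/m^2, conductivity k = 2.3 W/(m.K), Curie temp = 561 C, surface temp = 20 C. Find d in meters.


T_Curie - T_surf = 561 - 20 = 541 C
Convert q to W/m^2: 72.1 mW/m^2 = 0.0721 W/m^2
d = 541 * 2.3 / 0.0721 = 17257.98 m

17257.98


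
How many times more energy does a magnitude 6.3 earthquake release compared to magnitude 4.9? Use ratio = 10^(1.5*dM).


M2 - M1 = 6.3 - 4.9 = 1.4
1.5 * 1.4 = 2.1
ratio = 10^2.1 = 125.89

125.89


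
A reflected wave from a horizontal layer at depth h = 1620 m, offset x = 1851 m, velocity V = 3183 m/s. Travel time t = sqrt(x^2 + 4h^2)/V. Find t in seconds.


x^2 + 4h^2 = 1851^2 + 4*1620^2 = 3426201 + 10497600 = 13923801
sqrt(13923801) = 3731.461
t = 3731.461 / 3183 = 1.1723 s

1.1723


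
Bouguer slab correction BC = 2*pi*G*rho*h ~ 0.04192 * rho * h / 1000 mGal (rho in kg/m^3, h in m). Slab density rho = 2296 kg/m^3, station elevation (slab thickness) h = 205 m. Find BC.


BC = 0.04192 * rho * h / 1000
= 0.04192 * 2296 * 205 / 1000
= 19.7309 mGal

19.7309


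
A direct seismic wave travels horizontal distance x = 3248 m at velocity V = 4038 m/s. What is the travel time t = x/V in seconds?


t = x / V
= 3248 / 4038
= 0.8044 s

0.8044


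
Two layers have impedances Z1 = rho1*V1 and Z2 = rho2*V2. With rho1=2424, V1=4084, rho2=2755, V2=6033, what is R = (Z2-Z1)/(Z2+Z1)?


Z1 = 2424 * 4084 = 9899616
Z2 = 2755 * 6033 = 16620915
R = (16620915 - 9899616) / (16620915 + 9899616) = 6721299 / 26520531 = 0.2534

0.2534


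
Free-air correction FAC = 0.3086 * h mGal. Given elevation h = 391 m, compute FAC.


FAC = 0.3086 * h
= 0.3086 * 391
= 120.6626 mGal

120.6626


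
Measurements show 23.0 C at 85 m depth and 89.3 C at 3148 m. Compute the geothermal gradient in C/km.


dT = 89.3 - 23.0 = 66.3 C
dz = 3148 - 85 = 3063 m
gradient = dT/dz * 1000 = 66.3/3063 * 1000 = 21.6454 C/km

21.6454


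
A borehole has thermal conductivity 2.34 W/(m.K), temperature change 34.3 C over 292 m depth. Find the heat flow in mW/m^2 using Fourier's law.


q = k * dT / dz * 1000
= 2.34 * 34.3 / 292 * 1000
= 0.27487 * 1000
= 274.8699 mW/m^2

274.8699


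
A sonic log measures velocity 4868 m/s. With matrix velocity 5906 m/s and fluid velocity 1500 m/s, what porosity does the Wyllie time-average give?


1/V - 1/Vm = 1/4868 - 1/5906 = 3.61e-05
1/Vf - 1/Vm = 1/1500 - 1/5906 = 0.00049735
phi = 3.61e-05 / 0.00049735 = 0.0726

0.0726


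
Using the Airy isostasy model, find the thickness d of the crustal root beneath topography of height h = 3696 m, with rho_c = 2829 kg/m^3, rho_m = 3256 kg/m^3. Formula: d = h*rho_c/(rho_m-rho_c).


rho_m - rho_c = 3256 - 2829 = 427
d = 3696 * 2829 / 427
= 10455984 / 427
= 24487.08 m

24487.08


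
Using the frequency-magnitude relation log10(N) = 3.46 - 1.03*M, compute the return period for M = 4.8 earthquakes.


log10(N) = 3.46 - 1.03*4.8 = -1.484
N = 10^-1.484 = 0.03281
T = 1/N = 1/0.03281 = 30.4789 years

30.4789


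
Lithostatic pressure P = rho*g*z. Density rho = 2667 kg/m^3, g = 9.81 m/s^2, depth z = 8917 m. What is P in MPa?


P = rho * g * z / 1e6
= 2667 * 9.81 * 8917 / 1e6
= 233297878.59 / 1e6
= 233.2979 MPa

233.2979


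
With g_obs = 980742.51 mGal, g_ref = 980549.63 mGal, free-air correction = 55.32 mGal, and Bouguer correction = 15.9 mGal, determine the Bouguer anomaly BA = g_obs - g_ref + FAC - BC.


BA = g_obs - g_ref + FAC - BC
= 980742.51 - 980549.63 + 55.32 - 15.9
= 232.3 mGal

232.3


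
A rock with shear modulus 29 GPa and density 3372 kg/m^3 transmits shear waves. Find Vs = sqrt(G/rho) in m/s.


Convert G to Pa: G = 29e9 Pa
Compute G/rho = 29e9 / 3372 = 8600237.2479
Vs = sqrt(8600237.2479) = 2932.62 m/s

2932.62


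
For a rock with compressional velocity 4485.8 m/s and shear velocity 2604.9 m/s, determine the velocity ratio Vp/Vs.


Vp/Vs = 4485.8 / 2604.9
= 1.7221

1.7221


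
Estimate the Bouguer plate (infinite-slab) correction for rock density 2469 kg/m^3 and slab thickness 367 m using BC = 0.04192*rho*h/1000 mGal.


BC = 0.04192 * rho * h / 1000
= 0.04192 * 2469 * 367 / 1000
= 37.9847 mGal

37.9847


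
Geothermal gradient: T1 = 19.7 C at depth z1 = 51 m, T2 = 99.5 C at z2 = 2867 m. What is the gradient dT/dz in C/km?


dT = 99.5 - 19.7 = 79.8 C
dz = 2867 - 51 = 2816 m
gradient = dT/dz * 1000 = 79.8/2816 * 1000 = 28.3381 C/km

28.3381


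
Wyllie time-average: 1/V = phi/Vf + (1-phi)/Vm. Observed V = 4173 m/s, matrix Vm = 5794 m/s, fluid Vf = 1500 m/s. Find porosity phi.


1/V - 1/Vm = 1/4173 - 1/5794 = 6.704e-05
1/Vf - 1/Vm = 1/1500 - 1/5794 = 0.00049407
phi = 6.704e-05 / 0.00049407 = 0.1357

0.1357


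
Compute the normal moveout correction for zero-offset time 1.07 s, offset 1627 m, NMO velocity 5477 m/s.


x/Vnmo = 1627/5477 = 0.29706
(x/Vnmo)^2 = 0.088245
t0^2 = 1.1449
sqrt(1.1449 + 0.088245) = 1.110471
dt = 1.110471 - 1.07 = 0.040471

0.040471


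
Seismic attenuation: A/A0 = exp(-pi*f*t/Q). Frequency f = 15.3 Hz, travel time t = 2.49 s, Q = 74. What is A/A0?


pi*f*t/Q = pi*15.3*2.49/74 = 1.617368
A/A0 = exp(-1.617368) = 0.19842

0.19842


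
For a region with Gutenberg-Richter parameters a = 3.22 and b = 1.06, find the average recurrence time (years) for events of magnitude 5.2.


log10(N) = 3.22 - 1.06*5.2 = -2.292
N = 10^-2.292 = 0.005105
T = 1/N = 1/0.005105 = 195.8845 years

195.8845


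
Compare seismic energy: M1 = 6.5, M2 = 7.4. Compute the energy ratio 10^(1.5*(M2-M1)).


M2 - M1 = 7.4 - 6.5 = 0.9
1.5 * 0.9 = 1.35
ratio = 10^1.35 = 22.39

22.39
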